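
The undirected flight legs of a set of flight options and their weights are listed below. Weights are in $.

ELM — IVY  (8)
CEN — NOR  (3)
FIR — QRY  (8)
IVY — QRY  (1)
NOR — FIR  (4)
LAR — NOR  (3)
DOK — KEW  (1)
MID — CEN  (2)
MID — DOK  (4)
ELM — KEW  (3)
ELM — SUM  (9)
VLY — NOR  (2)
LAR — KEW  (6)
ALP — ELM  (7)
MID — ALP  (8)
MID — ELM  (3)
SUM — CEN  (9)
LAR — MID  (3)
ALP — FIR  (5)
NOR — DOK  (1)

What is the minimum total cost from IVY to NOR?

$13

Running Dijkstra from IVY:
IVY: 0
QRY: 1  (via IVY)
ELM: 8  (via IVY)
FIR: 9  (via QRY)
KEW: 11  (via ELM)
MID: 11  (via ELM)
DOK: 12  (via KEW)
NOR: 13  (via FIR)
Shortest route: IVY → QRY → FIR → NOR = $13.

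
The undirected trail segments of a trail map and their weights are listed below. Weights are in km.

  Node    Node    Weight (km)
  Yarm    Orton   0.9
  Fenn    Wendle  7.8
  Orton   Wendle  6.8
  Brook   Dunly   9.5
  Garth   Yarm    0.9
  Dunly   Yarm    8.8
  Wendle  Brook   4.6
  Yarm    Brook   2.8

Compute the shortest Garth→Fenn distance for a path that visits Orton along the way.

16.4 km

Best Garth to Orton: Garth–Yarm–Orton costing 1.8
Shortest Orton→Fenn: Orton–Wendle–Fenn = 14.6
Total via Orton: 1.8 + 14.6 = 16.4 km.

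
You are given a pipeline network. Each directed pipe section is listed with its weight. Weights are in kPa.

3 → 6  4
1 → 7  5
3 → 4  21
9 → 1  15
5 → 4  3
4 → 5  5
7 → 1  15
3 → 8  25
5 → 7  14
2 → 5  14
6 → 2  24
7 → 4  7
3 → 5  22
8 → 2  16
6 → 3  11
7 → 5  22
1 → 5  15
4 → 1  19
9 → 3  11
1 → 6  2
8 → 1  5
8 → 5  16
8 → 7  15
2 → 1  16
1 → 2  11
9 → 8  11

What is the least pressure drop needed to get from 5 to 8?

60 kPa

Running Dijkstra from 5:
5: 0
4: 3  (via 5)
7: 14  (via 5)
1: 22  (via 4)
6: 24  (via 1)
2: 33  (via 1)
3: 35  (via 6)
8: 60  (via 3)
Shortest route: 5 → 4 → 1 → 6 → 3 → 8 = 60 kPa.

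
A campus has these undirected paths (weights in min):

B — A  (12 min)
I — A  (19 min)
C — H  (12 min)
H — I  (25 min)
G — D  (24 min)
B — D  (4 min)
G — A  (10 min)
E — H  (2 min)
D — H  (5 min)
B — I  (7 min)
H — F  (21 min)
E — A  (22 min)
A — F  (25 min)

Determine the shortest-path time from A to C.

Enumerating some paths:
A–E–H–C: 22+2+12 = 36
A–I–B–D–H–C: 19+7+4+5+12 = 47
A–B–D–H–C: 12+4+5+12 = 33
Cheapest is A–B–D–H–C at 33 min.

33 min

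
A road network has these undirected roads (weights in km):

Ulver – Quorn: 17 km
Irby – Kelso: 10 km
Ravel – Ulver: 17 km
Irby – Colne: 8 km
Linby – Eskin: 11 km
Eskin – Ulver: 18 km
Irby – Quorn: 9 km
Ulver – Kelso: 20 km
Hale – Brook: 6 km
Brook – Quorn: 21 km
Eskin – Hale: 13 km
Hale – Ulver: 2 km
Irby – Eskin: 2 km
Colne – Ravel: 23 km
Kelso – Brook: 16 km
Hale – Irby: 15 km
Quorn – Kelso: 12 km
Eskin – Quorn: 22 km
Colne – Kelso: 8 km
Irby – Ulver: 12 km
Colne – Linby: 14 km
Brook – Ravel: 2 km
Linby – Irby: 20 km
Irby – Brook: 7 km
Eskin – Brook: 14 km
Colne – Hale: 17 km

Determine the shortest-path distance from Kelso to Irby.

10 km

Shortest distances from Kelso:
Kelso: 0
Colne: 8  (via Kelso)
Irby: 10  (via Kelso)
Shortest route: Kelso–Irby = 10 km.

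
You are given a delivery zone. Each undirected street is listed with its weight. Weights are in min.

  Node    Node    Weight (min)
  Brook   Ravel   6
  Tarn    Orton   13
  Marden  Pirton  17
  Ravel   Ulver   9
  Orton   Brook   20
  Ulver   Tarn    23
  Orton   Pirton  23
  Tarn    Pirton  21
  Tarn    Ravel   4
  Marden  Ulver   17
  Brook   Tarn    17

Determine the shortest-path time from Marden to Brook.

32 min

Settle nodes by increasing distance from Marden:
Marden: 0
Ulver: 17  (via Marden)
Pirton: 17  (via Marden)
Ravel: 26  (via Ulver)
Tarn: 30  (via Ravel)
Brook: 32  (via Ravel)
Shortest route: Marden → Ulver → Ravel → Brook = 32 min.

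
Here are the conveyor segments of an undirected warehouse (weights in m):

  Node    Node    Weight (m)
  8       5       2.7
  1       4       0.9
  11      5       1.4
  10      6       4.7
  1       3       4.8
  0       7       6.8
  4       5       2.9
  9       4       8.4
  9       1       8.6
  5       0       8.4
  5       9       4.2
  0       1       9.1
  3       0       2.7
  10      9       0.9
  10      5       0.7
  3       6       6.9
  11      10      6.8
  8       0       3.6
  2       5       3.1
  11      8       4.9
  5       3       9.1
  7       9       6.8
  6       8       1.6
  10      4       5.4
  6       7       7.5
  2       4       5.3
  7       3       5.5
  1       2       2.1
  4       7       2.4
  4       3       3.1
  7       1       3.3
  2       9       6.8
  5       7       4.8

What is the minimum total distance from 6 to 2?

7.4 m

Shortest distances from 6:
6: 0
8: 1.6  (via 6)
5: 4.3  (via 8)
10: 4.7  (via 6)
0: 5.2  (via 8)
9: 5.6  (via 10)
11: 5.7  (via 5)
3: 6.9  (via 6)
4: 7.2  (via 5)
2: 7.4  (via 5)
Shortest route: 6 → 8 → 5 → 2 = 7.4 m.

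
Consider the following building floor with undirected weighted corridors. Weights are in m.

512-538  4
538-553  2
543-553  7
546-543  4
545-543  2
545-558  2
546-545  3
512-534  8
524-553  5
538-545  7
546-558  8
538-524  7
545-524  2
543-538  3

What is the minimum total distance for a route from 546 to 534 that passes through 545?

20 m

Best 546 to 545: 546–545 costing 3
Shortest 545→534: 545–543–538–512–534 = 17
Total via 545: 3 + 17 = 20 m.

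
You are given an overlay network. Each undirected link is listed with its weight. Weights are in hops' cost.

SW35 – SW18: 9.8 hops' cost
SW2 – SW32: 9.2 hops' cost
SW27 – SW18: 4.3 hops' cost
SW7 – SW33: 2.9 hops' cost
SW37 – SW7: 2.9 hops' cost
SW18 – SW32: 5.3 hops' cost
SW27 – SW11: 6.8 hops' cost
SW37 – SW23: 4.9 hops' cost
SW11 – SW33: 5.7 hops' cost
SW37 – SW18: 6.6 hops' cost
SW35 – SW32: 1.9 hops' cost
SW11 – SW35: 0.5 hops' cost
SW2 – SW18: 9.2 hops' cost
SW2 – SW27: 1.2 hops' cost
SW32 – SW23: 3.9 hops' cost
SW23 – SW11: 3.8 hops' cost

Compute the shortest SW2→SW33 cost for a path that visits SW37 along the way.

17.9 hops' cost

Best SW2 to SW37: SW2–SW27–SW18–SW37 costing 12.1
Best SW37 to SW33: SW37–SW7–SW33 costing 5.8
Total via SW37: 12.1 + 5.8 = 17.9 hops' cost.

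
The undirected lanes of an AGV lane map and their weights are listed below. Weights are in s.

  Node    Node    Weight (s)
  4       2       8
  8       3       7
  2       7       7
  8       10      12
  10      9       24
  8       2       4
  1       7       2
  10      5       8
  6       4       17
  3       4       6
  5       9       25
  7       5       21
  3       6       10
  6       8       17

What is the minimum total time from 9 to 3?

43 s

Compare a few routes:
9 - 5 - 10 - 8 - 3: 25+8+12+7 = 52
9 - 10 - 8 - 3: 24+12+7 = 43
9 - 10 - 8 - 2 - 4 - 3: 24+12+4+8+6 = 54
9 - 5 - 10 - 8 - 2 - 4 - 3: 25+8+12+4+8+6 = 63
The minimum is 43 s via 9 - 10 - 8 - 3.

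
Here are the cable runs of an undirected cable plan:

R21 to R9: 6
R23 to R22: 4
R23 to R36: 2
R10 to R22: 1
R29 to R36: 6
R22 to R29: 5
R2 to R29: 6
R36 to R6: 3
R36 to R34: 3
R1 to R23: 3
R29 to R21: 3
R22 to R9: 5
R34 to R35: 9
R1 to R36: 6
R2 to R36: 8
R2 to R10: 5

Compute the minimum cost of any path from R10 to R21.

9

Shortest distances from R10:
R10: 0
R22: 1  (via R10)
R23: 5  (via R22)
R2: 5  (via R10)
R9: 6  (via R22)
R29: 6  (via R22)
R36: 7  (via R23)
R1: 8  (via R23)
R21: 9  (via R29)
Shortest route: R10–R22–R29–R21 = 9.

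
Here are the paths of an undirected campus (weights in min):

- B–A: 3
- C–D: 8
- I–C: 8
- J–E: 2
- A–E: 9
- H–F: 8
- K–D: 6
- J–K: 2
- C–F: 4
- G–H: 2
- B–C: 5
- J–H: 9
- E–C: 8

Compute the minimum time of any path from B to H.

17 min

Candidate routes:
B → C → F → H: 5+4+8 = 17
B → A → E → J → H: 3+9+2+9 = 23
Cheapest is B → C → F → H at 17 min.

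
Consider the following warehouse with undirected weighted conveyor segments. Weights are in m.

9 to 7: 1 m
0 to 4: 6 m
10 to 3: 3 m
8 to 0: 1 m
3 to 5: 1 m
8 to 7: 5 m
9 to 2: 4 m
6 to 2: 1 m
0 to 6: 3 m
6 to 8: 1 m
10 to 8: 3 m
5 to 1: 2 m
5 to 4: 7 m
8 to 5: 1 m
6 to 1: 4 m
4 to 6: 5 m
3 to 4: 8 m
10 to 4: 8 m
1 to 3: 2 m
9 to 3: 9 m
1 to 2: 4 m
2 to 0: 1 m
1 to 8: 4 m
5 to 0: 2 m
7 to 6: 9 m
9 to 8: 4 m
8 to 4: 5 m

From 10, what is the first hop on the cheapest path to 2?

Candidate routes:
10 - 8 - 0 - 2: 3+1+1 = 5
10 - 3 - 5 - 0 - 2: 3+1+2+1 = 7
10 - 3 - 5 - 8 - 0 - 2: 3+1+1+1+1 = 7
10 - 3 - 5 - 8 - 6 - 2: 3+1+1+1+1 = 7
The minimum is 5 m via 10 - 8 - 0 - 2.
So from 10 the first move is to 8.

8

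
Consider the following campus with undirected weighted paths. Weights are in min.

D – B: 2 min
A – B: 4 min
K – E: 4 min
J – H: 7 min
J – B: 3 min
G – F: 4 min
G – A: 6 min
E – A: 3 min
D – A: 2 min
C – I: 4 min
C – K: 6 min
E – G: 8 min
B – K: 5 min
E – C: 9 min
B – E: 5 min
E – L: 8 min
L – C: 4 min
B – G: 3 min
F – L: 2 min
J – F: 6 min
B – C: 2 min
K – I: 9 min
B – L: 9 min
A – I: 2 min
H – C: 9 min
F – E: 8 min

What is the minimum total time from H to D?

Running Dijkstra from H:
H: 0
J: 7  (via H)
C: 9  (via H)
B: 10  (via J)
D: 12  (via B)
Shortest route: H–J–B–D = 12 min.

12 min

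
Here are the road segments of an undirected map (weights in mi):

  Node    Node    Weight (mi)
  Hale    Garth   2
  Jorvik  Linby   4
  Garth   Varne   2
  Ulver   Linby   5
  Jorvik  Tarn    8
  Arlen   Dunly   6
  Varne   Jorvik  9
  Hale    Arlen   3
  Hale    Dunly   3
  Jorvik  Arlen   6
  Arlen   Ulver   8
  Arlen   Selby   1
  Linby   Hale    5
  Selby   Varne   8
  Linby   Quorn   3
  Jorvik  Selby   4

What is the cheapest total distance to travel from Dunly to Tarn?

Enumerating some paths:
Dunly–Arlen–Selby–Jorvik–Tarn: 6+1+4+8 = 19
Dunly–Hale–Arlen–Jorvik–Tarn: 3+3+6+8 = 20
Dunly–Hale–Linby–Jorvik–Tarn: 3+5+4+8 = 20
The minimum is 19 mi via Dunly–Arlen–Selby–Jorvik–Tarn.

19 mi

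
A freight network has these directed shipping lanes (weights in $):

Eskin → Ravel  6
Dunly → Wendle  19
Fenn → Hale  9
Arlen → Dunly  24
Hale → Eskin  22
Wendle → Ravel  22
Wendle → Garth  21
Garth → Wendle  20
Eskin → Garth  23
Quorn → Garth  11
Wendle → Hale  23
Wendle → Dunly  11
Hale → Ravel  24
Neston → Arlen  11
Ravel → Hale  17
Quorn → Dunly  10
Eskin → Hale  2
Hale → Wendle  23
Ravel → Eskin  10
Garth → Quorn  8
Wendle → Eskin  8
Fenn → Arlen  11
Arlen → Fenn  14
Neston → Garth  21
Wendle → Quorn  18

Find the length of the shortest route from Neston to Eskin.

$49

Settle nodes by increasing distance from Neston:
Neston: 0
Arlen: 11  (via Neston)
Garth: 21  (via Neston)
Fenn: 25  (via Arlen)
Quorn: 29  (via Garth)
Hale: 34  (via Fenn)
Dunly: 35  (via Arlen)
Wendle: 41  (via Garth)
Eskin: 49  (via Wendle)
Shortest route: Neston → Garth → Wendle → Eskin = $49.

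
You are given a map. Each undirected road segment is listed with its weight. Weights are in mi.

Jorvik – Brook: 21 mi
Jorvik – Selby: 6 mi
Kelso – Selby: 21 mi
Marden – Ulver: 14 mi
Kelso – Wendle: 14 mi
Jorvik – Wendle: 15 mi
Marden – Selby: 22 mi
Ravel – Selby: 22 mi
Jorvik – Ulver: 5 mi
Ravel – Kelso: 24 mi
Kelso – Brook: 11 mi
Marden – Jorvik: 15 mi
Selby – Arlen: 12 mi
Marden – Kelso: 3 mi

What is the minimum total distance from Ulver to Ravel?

Candidate routes:
Ulver - Marden - Kelso - Ravel: 14+3+24 = 41
Ulver - Jorvik - Selby - Ravel: 5+6+22 = 33
Cheapest is Ulver - Jorvik - Selby - Ravel at 33 mi.

33 mi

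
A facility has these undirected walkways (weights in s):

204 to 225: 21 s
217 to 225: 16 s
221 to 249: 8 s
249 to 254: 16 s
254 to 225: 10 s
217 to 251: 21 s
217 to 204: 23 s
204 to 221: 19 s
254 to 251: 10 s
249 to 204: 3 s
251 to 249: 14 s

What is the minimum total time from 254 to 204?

Settle nodes by increasing distance from 254:
254: 0
251: 10  (via 254)
225: 10  (via 254)
249: 16  (via 254)
204: 19  (via 249)
Shortest route: 254 → 249 → 204 = 19 s.

19 s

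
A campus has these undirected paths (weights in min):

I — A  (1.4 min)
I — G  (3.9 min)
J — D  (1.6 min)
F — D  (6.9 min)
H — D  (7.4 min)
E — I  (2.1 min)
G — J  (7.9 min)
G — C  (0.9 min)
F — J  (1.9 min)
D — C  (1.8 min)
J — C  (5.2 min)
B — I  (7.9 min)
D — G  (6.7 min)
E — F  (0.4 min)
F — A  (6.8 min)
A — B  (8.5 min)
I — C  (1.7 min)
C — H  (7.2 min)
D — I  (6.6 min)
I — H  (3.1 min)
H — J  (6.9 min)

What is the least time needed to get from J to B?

12.3 min

Settle nodes by increasing distance from J:
J: 0
D: 1.6  (via J)
F: 1.9  (via J)
E: 2.3  (via F)
C: 3.4  (via D)
G: 4.3  (via C)
I: 4.4  (via E)
A: 5.8  (via I)
H: 6.9  (via J)
B: 12.3  (via I)
Shortest route: J → F → E → I → B = 12.3 min.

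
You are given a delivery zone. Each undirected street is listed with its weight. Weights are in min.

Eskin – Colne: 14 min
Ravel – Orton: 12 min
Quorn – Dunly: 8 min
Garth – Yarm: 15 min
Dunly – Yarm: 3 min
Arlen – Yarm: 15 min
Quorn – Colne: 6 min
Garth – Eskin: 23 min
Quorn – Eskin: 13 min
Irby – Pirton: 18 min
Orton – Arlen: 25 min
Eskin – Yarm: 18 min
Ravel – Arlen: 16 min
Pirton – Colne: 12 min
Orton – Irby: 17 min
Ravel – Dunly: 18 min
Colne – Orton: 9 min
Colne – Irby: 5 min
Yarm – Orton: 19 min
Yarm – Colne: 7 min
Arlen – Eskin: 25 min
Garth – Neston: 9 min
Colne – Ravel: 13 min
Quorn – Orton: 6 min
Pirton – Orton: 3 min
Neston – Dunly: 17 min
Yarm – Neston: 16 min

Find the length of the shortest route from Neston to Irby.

Settle nodes by increasing distance from Neston:
Neston: 0
Garth: 9  (via Neston)
Yarm: 16  (via Neston)
Dunly: 17  (via Neston)
Colne: 23  (via Yarm)
Quorn: 25  (via Dunly)
Irby: 28  (via Colne)
Shortest route: Neston → Yarm → Colne → Irby = 28 min.

28 min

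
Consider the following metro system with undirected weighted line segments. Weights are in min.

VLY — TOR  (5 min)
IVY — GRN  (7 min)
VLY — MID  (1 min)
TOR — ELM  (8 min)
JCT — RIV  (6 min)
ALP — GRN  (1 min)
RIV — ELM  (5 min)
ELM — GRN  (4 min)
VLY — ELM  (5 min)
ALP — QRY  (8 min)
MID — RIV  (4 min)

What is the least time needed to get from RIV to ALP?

10 min

Shortest distances from RIV:
RIV: 0
MID: 4  (via RIV)
ELM: 5  (via RIV)
VLY: 5  (via MID)
JCT: 6  (via RIV)
GRN: 9  (via ELM)
ALP: 10  (via GRN)
Shortest route: RIV–ELM–GRN–ALP = 10 min.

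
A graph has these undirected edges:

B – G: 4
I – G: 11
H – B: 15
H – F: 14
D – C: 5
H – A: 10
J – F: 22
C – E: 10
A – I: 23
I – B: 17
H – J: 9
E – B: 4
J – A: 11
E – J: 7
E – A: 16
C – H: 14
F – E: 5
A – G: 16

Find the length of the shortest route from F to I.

Candidate routes:
F → E → B → G → I: 5+4+4+11 = 24
F → E → B → I: 5+4+17 = 26
The minimum is 24 via F → E → B → G → I.

24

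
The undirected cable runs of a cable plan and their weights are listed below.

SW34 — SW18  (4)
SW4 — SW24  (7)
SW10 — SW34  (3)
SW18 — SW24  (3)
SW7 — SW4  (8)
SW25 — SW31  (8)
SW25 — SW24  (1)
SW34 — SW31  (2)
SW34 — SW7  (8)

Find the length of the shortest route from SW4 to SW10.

17

Enumerating some paths:
SW4–SW24–SW18–SW34–SW10: 7+3+4+3 = 17
SW4–SW7–SW34–SW10: 8+8+3 = 19
SW4–SW24–SW25–SW31–SW34–SW10: 7+1+8+2+3 = 21
Cheapest is SW4–SW24–SW18–SW34–SW10 at 17.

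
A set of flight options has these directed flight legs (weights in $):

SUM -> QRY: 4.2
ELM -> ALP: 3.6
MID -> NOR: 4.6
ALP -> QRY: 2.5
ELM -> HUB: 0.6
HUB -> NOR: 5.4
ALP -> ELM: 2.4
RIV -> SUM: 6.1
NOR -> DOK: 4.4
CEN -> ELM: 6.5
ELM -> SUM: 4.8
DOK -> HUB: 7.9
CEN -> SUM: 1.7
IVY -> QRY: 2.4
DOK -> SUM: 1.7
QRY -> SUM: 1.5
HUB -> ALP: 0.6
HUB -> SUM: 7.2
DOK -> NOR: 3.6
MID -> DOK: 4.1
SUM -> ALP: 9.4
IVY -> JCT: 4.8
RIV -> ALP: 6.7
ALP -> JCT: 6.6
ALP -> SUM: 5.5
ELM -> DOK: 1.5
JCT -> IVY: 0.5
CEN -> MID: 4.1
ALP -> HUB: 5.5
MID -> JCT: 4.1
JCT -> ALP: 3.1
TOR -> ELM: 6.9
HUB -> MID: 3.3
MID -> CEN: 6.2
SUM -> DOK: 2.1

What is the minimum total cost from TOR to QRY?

Enumerating some paths:
TOR → ELM → SUM → QRY: 6.9+4.8+4.2 = 15.9
TOR → ELM → ALP → QRY: 6.9+3.6+2.5 = 13
TOR → ELM → DOK → SUM → QRY: 6.9+1.5+1.7+4.2 = 14.3
TOR → ELM → HUB → ALP → QRY: 6.9+0.6+0.6+2.5 = 10.6
The minimum is $10.6 via TOR → ELM → HUB → ALP → QRY.

$10.6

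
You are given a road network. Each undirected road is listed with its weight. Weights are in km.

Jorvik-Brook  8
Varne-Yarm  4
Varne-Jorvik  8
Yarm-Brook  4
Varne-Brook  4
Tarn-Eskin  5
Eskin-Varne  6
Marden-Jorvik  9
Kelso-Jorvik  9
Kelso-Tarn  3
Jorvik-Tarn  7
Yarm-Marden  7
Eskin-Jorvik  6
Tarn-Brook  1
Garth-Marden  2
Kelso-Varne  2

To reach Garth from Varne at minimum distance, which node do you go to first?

Yarm

Candidate routes:
Varne → Brook → Yarm → Marden → Garth: 4+4+7+2 = 17
Varne → Yarm → Marden → Garth: 4+7+2 = 13
Cheapest is Varne → Yarm → Marden → Garth at 13 km.
So from Varne the first move is to Yarm.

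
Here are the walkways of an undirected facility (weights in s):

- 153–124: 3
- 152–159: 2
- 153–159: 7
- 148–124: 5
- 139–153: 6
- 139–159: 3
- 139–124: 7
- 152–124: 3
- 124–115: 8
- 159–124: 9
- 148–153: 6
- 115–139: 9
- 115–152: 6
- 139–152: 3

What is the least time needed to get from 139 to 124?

6 s

Enumerating some paths:
139–152–124: 3+3 = 6
139–124: 7 = 7
The minimum is 6 s via 139–152–124.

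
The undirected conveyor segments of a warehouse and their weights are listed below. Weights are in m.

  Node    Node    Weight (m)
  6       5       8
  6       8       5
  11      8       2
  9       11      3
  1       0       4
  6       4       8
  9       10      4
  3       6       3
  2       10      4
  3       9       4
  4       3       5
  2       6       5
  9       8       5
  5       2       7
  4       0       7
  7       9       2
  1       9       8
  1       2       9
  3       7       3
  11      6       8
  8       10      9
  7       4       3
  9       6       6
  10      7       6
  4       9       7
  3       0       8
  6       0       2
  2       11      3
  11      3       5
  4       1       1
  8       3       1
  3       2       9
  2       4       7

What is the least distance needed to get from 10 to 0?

Shortest distances from 10:
10: 0
2: 4  (via 10)
9: 4  (via 10)
7: 6  (via 10)
11: 7  (via 2)
3: 8  (via 9)
4: 9  (via 7)
6: 9  (via 2)
8: 9  (via 10)
1: 10  (via 4)
0: 11  (via 6)
Shortest route: 10 → 2 → 6 → 0 = 11 m.

11 m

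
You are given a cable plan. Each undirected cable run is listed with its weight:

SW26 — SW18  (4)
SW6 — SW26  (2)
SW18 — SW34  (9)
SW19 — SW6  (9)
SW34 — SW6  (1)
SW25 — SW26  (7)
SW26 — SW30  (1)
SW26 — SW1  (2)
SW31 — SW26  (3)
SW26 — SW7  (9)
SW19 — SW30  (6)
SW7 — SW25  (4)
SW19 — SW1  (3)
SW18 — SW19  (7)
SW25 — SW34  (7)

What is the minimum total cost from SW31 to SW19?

Enumerating some paths:
SW31 - SW26 - SW30 - SW19: 3+1+6 = 10
SW31 - SW26 - SW1 - SW19: 3+2+3 = 8
Cheapest is SW31 - SW26 - SW1 - SW19 at 8.

8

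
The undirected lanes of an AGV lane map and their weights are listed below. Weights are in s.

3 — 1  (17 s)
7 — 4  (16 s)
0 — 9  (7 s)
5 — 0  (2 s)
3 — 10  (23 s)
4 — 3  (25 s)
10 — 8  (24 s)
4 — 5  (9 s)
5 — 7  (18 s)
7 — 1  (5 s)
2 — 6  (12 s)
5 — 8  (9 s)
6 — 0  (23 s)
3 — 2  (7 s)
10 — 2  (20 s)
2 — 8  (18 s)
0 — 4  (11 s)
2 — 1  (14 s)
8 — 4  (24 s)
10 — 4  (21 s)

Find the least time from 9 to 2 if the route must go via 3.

Shortest 9→3: 9–0–4–3 = 43
Best 3 to 2: 3–2 costing 7
Total via 3: 43 + 7 = 50 s.

50 s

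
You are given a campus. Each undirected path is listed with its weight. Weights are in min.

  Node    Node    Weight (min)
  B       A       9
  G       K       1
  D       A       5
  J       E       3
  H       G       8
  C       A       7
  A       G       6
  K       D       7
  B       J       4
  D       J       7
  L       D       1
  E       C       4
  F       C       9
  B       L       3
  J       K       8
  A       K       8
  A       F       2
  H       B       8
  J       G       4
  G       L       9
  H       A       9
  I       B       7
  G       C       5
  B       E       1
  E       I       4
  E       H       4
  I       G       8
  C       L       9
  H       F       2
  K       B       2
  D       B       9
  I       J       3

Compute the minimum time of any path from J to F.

9 min

Running Dijkstra from J:
J: 0
E: 3  (via J)
I: 3  (via J)
B: 4  (via J)
G: 4  (via J)
K: 5  (via G)
C: 7  (via E)
D: 7  (via J)
H: 7  (via E)
L: 7  (via B)
F: 9  (via H)
Shortest route: J–E–H–F = 9 min.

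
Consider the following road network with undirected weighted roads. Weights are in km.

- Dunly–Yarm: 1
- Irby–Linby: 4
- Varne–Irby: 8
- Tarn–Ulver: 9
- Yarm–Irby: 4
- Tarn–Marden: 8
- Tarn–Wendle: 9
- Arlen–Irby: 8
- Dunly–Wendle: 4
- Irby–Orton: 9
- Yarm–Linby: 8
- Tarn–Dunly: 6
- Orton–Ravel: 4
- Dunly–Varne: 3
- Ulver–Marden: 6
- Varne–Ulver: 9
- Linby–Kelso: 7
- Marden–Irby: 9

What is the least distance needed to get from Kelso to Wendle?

20 km

Running Dijkstra from Kelso:
Kelso: 0
Linby: 7  (via Kelso)
Irby: 11  (via Linby)
Yarm: 15  (via Linby)
Dunly: 16  (via Yarm)
Varne: 19  (via Irby)
Arlen: 19  (via Irby)
Wendle: 20  (via Dunly)
Shortest route: Kelso–Linby–Yarm–Dunly–Wendle = 20 km.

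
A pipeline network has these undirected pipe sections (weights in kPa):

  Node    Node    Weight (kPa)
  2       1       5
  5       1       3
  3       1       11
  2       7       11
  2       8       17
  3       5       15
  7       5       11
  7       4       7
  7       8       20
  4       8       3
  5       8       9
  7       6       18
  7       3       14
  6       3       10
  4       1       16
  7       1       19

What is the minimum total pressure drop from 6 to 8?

Shortest distances from 6:
6: 0
3: 10  (via 6)
7: 18  (via 6)
1: 21  (via 3)
5: 24  (via 1)
4: 25  (via 7)
2: 26  (via 1)
8: 28  (via 4)
Shortest route: 6 → 7 → 4 → 8 = 28 kPa.

28 kPa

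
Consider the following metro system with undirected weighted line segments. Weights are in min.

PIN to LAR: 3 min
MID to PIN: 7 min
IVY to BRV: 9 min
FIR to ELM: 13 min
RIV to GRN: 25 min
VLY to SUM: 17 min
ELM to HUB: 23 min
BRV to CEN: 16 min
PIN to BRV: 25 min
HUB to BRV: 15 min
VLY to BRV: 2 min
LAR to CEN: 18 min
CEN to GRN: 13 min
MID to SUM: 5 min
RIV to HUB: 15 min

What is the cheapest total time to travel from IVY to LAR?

37 min

Enumerating some paths:
IVY → BRV → CEN → LAR: 9+16+18 = 43
IVY → BRV → PIN → LAR: 9+25+3 = 37
The minimum is 37 min via IVY → BRV → PIN → LAR.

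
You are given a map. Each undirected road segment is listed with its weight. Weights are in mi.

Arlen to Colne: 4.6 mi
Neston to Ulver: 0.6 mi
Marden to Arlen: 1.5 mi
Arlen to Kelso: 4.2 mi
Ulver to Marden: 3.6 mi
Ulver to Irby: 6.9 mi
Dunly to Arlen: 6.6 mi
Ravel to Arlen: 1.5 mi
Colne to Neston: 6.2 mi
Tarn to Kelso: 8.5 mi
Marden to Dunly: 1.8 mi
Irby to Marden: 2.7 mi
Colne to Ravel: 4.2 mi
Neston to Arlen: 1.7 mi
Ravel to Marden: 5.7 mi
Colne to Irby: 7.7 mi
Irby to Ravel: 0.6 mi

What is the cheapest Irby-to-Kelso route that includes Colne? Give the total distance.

13.6 mi

Best Irby to Colne: Irby–Ravel–Colne costing 4.8
Best Colne to Kelso: Colne–Arlen–Kelso costing 8.8
Total via Colne: 4.8 + 8.8 = 13.6 mi.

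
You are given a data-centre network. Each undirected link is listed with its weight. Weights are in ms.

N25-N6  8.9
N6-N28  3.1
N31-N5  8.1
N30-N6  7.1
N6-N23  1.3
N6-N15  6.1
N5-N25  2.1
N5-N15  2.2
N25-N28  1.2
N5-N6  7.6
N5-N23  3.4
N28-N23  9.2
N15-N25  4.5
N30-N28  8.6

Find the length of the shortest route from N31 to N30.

Running Dijkstra from N31:
N31: 0
N5: 8.1  (via N31)
N25: 10.2  (via N5)
N15: 10.3  (via N5)
N28: 11.4  (via N25)
N23: 11.5  (via N5)
N6: 12.8  (via N23)
N30: 19.9  (via N6)
Shortest route: N31–N5–N23–N6–N30 = 19.9 ms.

19.9 ms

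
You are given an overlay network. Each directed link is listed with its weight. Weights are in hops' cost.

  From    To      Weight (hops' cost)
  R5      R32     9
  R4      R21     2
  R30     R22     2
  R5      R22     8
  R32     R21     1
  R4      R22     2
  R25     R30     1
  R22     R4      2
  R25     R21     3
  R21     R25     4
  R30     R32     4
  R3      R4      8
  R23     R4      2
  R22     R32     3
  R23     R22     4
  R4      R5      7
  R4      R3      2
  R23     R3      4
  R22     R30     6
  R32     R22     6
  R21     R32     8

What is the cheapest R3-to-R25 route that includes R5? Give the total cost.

Best R3 to R5: R3–R4–R5 costing 15
Best R5 to R25: R5–R32–R21–R25 costing 14
Total via R5: 15 + 14 = 29 hops' cost.

29 hops' cost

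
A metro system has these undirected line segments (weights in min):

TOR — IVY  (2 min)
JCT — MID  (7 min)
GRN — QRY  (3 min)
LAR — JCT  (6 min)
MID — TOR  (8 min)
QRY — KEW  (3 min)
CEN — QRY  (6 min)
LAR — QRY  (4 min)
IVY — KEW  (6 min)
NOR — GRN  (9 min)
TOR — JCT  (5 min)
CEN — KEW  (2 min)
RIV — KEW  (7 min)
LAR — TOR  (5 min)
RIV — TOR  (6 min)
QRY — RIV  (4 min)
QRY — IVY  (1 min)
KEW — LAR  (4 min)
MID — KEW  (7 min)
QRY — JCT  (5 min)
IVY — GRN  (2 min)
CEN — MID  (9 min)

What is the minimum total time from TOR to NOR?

13 min

Running Dijkstra from TOR:
TOR: 0
IVY: 2  (via TOR)
QRY: 3  (via IVY)
GRN: 4  (via IVY)
LAR: 5  (via TOR)
JCT: 5  (via TOR)
KEW: 6  (via QRY)
RIV: 6  (via TOR)
MID: 8  (via TOR)
CEN: 8  (via KEW)
NOR: 13  (via GRN)
Shortest route: TOR–IVY–GRN–NOR = 13 min.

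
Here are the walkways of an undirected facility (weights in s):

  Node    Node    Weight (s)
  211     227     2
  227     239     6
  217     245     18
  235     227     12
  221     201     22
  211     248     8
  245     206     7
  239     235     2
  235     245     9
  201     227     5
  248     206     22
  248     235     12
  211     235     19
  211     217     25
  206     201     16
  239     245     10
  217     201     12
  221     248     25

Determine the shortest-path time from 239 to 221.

Enumerating some paths:
239 - 227 - 201 - 221: 6+5+22 = 33
239 - 235 - 248 - 221: 2+12+25 = 39
239 - 235 - 227 - 201 - 221: 2+12+5+22 = 41
239 - 227 - 211 - 248 - 221: 6+2+8+25 = 41
Cheapest is 239 - 227 - 201 - 221 at 33 s.

33 s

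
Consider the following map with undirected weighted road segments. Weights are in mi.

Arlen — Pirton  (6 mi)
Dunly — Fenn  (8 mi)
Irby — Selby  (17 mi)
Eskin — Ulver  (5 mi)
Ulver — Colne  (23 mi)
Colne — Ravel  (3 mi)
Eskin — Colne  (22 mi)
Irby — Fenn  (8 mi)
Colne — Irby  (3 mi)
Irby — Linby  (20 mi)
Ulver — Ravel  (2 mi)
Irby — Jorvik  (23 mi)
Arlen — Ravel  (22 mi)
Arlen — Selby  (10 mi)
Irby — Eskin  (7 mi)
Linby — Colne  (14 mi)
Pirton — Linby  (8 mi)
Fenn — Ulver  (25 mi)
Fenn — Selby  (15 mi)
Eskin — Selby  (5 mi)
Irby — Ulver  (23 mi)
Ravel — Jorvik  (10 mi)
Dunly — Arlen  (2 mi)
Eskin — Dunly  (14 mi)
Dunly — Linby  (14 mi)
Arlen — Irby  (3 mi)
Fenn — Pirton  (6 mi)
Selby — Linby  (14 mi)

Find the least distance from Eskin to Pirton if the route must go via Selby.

Best Eskin to Selby: Eskin–Selby costing 5
Best Selby to Pirton: Selby–Arlen–Pirton costing 16
Total via Selby: 5 + 16 = 21 mi.

21 mi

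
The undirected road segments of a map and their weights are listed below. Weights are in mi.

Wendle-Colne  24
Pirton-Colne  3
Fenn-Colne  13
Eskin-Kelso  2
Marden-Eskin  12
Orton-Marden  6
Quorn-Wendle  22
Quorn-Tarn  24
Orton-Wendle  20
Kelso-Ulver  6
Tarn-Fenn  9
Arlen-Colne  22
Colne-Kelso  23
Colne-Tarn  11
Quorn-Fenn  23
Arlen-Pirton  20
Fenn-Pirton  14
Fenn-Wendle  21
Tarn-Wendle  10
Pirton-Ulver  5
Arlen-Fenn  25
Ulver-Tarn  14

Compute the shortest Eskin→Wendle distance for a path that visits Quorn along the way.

Best Eskin to Quorn: Eskin–Kelso–Ulver–Tarn–Quorn costing 46
Shortest Quorn→Wendle: Quorn–Wendle = 22
Total via Quorn: 46 + 22 = 68 mi.

68 mi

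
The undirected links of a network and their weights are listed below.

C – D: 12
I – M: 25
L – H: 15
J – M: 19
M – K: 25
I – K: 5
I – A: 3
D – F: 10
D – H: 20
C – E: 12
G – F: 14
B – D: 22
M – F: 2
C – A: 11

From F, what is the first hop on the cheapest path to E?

D

Enumerating some paths:
F → D → C → E: 10+12+12 = 34
F → M → I → A → C → E: 2+25+3+11+12 = 53
Cheapest is F → D → C → E at 34.
So from F the first move is to D.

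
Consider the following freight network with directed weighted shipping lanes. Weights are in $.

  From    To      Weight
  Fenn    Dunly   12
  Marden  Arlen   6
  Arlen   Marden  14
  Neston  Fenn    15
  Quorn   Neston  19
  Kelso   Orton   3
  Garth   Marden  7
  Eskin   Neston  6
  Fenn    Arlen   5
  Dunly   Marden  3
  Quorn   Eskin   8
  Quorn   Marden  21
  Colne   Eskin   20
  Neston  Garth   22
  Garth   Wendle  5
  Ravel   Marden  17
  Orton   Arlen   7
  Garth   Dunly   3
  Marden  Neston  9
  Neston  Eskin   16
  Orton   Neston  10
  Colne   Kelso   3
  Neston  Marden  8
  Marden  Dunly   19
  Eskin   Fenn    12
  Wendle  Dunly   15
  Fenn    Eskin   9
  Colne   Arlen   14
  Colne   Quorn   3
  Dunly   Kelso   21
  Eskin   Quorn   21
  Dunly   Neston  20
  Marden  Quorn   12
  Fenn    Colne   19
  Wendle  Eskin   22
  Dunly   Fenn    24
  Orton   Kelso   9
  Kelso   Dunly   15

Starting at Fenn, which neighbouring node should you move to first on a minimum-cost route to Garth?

Eskin

Compare a few routes:
Fenn → Dunly → Marden → Neston → Garth: 12+3+9+22 = 46
Fenn → Eskin → Neston → Garth: 9+6+22 = 37
The minimum is $37 via Fenn → Eskin → Neston → Garth.
So from Fenn the first move is to Eskin.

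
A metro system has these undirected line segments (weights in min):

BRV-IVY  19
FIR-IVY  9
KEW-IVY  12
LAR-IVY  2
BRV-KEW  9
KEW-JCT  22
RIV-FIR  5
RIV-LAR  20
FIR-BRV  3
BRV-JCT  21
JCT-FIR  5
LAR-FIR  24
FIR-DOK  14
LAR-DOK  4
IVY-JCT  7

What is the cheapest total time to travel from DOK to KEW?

18 min

Candidate routes:
DOK–LAR–IVY–FIR–BRV–KEW: 4+2+9+3+9 = 27
DOK–LAR–IVY–KEW: 4+2+12 = 18
DOK–LAR–IVY–JCT–FIR–BRV–KEW: 4+2+7+5+3+9 = 30
DOK–FIR–BRV–KEW: 14+3+9 = 26
The minimum is 18 min via DOK–LAR–IVY–KEW.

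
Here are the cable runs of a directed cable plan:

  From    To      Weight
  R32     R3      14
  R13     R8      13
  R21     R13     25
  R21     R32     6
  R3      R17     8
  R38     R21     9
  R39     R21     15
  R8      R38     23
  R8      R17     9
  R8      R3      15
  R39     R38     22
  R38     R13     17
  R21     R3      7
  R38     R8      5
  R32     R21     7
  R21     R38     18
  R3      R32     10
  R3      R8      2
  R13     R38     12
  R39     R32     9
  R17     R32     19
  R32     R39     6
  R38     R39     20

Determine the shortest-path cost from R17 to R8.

35

Enumerating some paths:
R17 → R32 → R39 → R21 → R3 → R8: 19+6+15+7+2 = 49
R17 → R32 → R21 → R38 → R8: 19+7+18+5 = 49
R17 → R32 → R3 → R8: 19+14+2 = 35
Cheapest is R17 → R32 → R3 → R8 at 35.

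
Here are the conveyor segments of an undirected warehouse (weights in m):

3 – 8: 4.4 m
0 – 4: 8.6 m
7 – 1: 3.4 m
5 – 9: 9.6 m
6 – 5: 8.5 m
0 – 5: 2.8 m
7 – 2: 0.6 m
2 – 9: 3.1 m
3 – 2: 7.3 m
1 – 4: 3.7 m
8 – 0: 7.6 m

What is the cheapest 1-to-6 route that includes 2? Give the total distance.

Shortest 1→2: 1–7–2 = 4
Best 2 to 6: 2–9–5–6 costing 21.2
Total via 2: 4 + 21.2 = 25.2 m.

25.2 m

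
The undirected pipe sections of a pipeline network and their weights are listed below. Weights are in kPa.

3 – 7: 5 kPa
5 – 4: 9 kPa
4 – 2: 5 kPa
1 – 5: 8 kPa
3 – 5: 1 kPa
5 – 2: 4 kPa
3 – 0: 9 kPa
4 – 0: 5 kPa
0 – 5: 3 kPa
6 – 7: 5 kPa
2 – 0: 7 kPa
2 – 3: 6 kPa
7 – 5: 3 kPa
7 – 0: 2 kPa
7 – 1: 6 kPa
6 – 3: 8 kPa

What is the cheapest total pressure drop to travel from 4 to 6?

Compare a few routes:
4 → 0 → 5 → 7 → 6: 5+3+3+5 = 16
4 → 0 → 7 → 6: 5+2+5 = 12
The minimum is 12 kPa via 4 → 0 → 7 → 6.

12 kPa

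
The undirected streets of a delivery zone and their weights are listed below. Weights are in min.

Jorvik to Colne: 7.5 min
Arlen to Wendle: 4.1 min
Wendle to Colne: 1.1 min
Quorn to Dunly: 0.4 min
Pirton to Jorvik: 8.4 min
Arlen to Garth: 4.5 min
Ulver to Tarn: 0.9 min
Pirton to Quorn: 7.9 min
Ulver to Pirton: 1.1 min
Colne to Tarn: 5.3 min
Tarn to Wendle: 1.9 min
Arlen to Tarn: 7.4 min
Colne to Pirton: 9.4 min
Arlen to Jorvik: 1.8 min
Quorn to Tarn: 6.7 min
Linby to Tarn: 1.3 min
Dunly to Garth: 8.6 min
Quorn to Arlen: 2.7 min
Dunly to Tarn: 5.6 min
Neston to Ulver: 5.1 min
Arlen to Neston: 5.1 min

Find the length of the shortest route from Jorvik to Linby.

Compare a few routes:
Jorvik–Arlen–Wendle–Tarn–Linby: 1.8+4.1+1.9+1.3 = 9.1
Jorvik–Arlen–Tarn–Linby: 1.8+7.4+1.3 = 10.5
Jorvik–Pirton–Ulver–Tarn–Linby: 8.4+1.1+0.9+1.3 = 11.7
Cheapest is Jorvik–Arlen–Wendle–Tarn–Linby at 9.1 min.

9.1 min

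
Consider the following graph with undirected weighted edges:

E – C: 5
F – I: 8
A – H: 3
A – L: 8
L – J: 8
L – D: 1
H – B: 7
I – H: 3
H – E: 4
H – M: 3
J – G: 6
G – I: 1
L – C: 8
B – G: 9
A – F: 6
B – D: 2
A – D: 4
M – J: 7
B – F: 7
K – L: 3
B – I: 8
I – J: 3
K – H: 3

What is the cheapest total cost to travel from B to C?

11

Running Dijkstra from B:
B: 0
D: 2  (via B)
L: 3  (via D)
A: 6  (via D)
K: 6  (via L)
F: 7  (via B)
H: 7  (via B)
I: 8  (via B)
G: 9  (via B)
M: 10  (via H)
C: 11  (via L)
Shortest route: B → D → L → C = 11.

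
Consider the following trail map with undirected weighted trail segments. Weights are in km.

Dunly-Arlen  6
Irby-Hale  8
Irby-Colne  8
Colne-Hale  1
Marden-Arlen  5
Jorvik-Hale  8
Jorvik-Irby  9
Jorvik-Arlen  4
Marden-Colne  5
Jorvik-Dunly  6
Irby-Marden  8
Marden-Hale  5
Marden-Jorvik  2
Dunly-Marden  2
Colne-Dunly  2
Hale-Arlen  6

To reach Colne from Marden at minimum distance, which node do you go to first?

Enumerating some paths:
Marden–Hale–Colne: 5+1 = 6
Marden–Colne: 5 = 5
Marden–Jorvik–Dunly–Colne: 2+6+2 = 10
Marden–Dunly–Colne: 2+2 = 4
Cheapest is Marden–Dunly–Colne at 4 km.
So from Marden the first move is to Dunly.

Dunly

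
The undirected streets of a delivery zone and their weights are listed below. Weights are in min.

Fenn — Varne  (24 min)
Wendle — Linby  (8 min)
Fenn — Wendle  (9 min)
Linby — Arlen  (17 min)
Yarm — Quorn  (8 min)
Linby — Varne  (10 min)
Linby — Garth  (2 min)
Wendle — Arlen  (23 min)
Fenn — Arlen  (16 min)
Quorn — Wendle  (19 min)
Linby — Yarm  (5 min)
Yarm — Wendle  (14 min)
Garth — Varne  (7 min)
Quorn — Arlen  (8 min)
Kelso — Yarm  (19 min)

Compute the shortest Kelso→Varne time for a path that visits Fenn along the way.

65 min

Shortest Kelso→Fenn: Kelso → Yarm → Linby → Wendle → Fenn = 41
Shortest Fenn→Varne: Fenn → Varne = 24
Total via Fenn: 41 + 24 = 65 min.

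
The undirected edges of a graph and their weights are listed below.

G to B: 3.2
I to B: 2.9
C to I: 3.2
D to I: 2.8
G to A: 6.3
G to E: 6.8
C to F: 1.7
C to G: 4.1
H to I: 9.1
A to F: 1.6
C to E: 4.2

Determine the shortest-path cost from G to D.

8.9

Shortest distances from G:
G: 0
B: 3.2  (via G)
C: 4.1  (via G)
F: 5.8  (via C)
I: 6.1  (via B)
A: 6.3  (via G)
E: 6.8  (via G)
D: 8.9  (via I)
Shortest route: G → B → I → D = 8.9.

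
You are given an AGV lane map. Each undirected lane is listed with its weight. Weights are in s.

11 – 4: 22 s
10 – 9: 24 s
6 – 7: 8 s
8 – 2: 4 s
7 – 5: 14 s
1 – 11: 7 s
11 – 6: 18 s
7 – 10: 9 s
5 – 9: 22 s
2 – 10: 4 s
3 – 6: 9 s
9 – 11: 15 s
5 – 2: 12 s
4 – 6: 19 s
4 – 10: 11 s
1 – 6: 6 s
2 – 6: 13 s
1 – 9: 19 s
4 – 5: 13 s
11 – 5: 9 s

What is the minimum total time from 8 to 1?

Settle nodes by increasing distance from 8:
8: 0
2: 4  (via 8)
10: 8  (via 2)
5: 16  (via 2)
6: 17  (via 2)
7: 17  (via 10)
4: 19  (via 10)
1: 23  (via 6)
Shortest route: 8–2–6–1 = 23 s.

23 s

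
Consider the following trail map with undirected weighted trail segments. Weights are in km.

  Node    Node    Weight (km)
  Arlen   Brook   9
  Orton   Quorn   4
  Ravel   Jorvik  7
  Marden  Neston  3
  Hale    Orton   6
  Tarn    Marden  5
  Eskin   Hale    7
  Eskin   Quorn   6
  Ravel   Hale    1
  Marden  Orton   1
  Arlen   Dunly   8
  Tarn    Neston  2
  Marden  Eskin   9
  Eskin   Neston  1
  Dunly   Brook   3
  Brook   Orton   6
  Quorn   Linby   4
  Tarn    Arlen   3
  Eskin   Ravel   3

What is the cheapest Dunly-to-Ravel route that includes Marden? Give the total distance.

Shortest Dunly→Marden: Dunly → Brook → Orton → Marden = 10
Shortest Marden→Ravel: Marden → Neston → Eskin → Ravel = 7
Total via Marden: 10 + 7 = 17 km.

17 km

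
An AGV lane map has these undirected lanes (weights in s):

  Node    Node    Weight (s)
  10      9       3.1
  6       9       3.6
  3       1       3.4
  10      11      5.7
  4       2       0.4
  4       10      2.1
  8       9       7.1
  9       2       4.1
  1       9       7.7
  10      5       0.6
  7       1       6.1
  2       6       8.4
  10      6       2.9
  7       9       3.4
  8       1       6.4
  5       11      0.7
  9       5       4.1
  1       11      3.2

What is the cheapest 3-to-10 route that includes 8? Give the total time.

20 s

Best 3 to 8: 3 → 1 → 8 costing 9.8
Best 8 to 10: 8 → 9 → 10 costing 10.2
Total via 8: 9.8 + 10.2 = 20 s.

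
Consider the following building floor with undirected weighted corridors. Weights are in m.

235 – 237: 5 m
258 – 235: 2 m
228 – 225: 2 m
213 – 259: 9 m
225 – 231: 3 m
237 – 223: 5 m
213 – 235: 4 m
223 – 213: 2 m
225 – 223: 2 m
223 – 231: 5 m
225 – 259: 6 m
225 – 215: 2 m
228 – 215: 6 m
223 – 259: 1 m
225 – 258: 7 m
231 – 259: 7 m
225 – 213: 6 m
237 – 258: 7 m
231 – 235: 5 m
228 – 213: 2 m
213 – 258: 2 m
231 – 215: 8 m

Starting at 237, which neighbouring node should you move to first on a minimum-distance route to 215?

Enumerating some paths:
237–223–231–225–215: 5+5+3+2 = 15
237–223–213–228–225–215: 5+2+2+2+2 = 13
237–223–225–215: 5+2+2 = 9
237–223–259–225–215: 5+1+6+2 = 14
Cheapest is 237–223–225–215 at 9 m.
So from 237 the first move is to 223.

223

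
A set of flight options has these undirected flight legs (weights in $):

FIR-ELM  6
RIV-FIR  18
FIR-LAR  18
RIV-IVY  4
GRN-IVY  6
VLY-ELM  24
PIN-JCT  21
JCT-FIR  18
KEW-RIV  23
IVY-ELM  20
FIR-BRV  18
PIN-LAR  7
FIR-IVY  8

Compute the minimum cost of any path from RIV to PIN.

$37

Settle nodes by increasing distance from RIV:
RIV: 0
IVY: 4  (via RIV)
GRN: 10  (via IVY)
FIR: 12  (via IVY)
ELM: 18  (via FIR)
KEW: 23  (via RIV)
BRV: 30  (via FIR)
LAR: 30  (via FIR)
JCT: 30  (via FIR)
PIN: 37  (via LAR)
Shortest route: RIV → IVY → FIR → LAR → PIN = $37.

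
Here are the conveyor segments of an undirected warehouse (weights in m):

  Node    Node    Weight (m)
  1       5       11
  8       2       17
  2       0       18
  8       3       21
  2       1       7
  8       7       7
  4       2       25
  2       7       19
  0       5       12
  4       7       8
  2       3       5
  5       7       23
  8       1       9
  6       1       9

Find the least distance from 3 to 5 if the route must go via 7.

47 m

Shortest 3→7: 3–2–7 = 24
Shortest 7→5: 7–5 = 23
Total via 7: 24 + 23 = 47 m.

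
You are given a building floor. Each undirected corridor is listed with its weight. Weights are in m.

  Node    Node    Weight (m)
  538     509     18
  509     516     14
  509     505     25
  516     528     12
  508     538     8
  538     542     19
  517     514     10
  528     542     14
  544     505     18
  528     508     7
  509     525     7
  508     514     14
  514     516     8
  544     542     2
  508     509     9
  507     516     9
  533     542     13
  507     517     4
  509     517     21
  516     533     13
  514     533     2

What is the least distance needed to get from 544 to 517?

27 m

Shortest distances from 544:
544: 0
542: 2  (via 544)
533: 15  (via 542)
528: 16  (via 542)
514: 17  (via 533)
505: 18  (via 544)
538: 21  (via 542)
508: 23  (via 528)
516: 25  (via 514)
517: 27  (via 514)
Shortest route: 544 → 542 → 533 → 514 → 517 = 27 m.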